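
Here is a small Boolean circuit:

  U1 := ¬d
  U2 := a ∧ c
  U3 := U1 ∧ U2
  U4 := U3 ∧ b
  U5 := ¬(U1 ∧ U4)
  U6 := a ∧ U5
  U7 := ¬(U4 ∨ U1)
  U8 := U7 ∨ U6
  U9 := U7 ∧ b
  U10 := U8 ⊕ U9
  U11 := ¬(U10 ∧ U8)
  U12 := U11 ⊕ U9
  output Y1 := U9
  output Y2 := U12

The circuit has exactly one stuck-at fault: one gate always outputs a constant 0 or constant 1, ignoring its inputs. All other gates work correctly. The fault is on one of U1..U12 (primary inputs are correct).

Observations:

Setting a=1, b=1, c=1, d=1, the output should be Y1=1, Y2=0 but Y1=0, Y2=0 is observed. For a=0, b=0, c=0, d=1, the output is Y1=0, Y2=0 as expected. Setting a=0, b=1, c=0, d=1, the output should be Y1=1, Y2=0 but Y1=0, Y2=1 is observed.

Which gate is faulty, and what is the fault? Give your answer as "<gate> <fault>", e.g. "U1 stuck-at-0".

Fault-free values for test 1 (a=1, b=1, c=1, d=1): U1=0, U2=1, U3=0, U4=0, U5=1, U6=1, U7=1, U8=1, U9=1, U10=0, U11=1, U12=0, giving Y1=1, Y2=0. Observed Y1=0, Y2=0.
Test 1: faults giving observed Y1=0, Y2=0 are {U3 stuck-at-1, U4 stuck-at-1, U7 stuck-at-0, U9 stuck-at-0}.
Test 2 (a=0, b=0, c=0, d=1): fault-free U1=0, U2=0, U3=0, U4=0, U5=1, U6=0, U7=1, U8=1, U9=0, U10=1, U11=0, U12=0 → Y1=0, Y2=0; observed Y1=0, Y2=0. Eliminates U4 stuck-at-1, U7 stuck-at-0.
Test 3 (a=0, b=1, c=0, d=1): fault-free U1=0, U2=0, U3=0, U4=0, U5=1, U6=0, U7=1, U8=1, U9=1, U10=0, U11=1, U12=0 → Y1=1, Y2=0; observed Y1=0, Y2=1. Eliminates U9 stuck-at-0.
Only U3 stuck-at-1 is consistent with every test.

U3 stuck-at-1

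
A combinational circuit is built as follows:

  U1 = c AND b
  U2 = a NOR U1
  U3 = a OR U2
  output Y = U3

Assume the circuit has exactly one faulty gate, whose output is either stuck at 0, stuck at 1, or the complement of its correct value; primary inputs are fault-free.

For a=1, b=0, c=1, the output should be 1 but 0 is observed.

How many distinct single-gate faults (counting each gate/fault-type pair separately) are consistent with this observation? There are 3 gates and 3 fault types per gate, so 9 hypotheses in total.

2

Fault-free: U1=0, U2=0, U3=1 → 1. Observed 0.
  U1 stuck-at-0: output 1 ✗
  U1 stuck-at-1: output 1 ✗
  U1 inverted output: output 1 ✗
  U2 stuck-at-0: output 1 ✗
  U2 stuck-at-1: output 1 ✗
  U2 inverted output: output 1 ✗
  U3 stuck-at-0: output 0 ✓
  U3 stuck-at-1: output 1 ✗
  U3 inverted output: output 0 ✓
Consistent faults: {U3 stuck-at-0, U3 inverted output} — 2 in all.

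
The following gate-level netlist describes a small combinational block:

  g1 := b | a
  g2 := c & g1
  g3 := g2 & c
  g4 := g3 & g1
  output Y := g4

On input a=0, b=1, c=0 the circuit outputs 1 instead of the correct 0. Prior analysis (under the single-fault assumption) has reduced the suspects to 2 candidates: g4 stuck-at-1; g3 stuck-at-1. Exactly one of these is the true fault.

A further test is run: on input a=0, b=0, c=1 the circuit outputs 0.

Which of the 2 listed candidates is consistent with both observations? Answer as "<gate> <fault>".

Evaluate each candidate on input a=0, b=0, c=1:
  g4 stuck-at-1: g1=0, g2=0, g3=0, g4=1 [stuck-at-1] → 1 — eliminated
  g3 stuck-at-1: g1=0, g2=0, g3=1 [stuck-at-1], g4=0 → 0 — matches
Only g3 stuck-at-1 reproduces the observed 0.

g3 stuck-at-1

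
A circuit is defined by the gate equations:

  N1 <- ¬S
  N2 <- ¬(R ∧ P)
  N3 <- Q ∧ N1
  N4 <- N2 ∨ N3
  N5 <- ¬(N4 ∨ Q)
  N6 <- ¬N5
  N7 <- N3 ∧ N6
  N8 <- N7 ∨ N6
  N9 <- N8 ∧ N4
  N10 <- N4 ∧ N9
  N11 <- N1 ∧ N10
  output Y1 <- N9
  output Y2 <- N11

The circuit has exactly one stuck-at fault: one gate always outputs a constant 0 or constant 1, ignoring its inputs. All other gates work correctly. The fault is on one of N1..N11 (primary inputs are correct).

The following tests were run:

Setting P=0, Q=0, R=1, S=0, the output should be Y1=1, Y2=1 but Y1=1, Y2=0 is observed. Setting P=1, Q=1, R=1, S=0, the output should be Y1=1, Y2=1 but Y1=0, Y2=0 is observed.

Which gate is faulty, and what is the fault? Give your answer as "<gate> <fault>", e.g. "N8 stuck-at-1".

N1 stuck-at-0

Fault-free values for test 1 (P=0, Q=0, R=1, S=0): N1=1, N2=1, N3=0, N4=1, N5=0, N6=1, N7=0, N8=1, N9=1, N10=1, N11=1, giving Y1=1, Y2=1. Observed Y1=1, Y2=0.
Test 1: faults giving observed Y1=1, Y2=0 are {N1 stuck-at-0, N10 stuck-at-0, N11 stuck-at-0}.
Test 2 (P=1, Q=1, R=1, S=0): fault-free N1=1, N2=0, N3=1, N4=1, N5=0, N6=1, N7=1, N8=1, N9=1, N10=1, N11=1 → Y1=1, Y2=1; observed Y1=0, Y2=0. Eliminates N10 stuck-at-0, N11 stuck-at-0.
Only N1 stuck-at-0 is consistent with every test.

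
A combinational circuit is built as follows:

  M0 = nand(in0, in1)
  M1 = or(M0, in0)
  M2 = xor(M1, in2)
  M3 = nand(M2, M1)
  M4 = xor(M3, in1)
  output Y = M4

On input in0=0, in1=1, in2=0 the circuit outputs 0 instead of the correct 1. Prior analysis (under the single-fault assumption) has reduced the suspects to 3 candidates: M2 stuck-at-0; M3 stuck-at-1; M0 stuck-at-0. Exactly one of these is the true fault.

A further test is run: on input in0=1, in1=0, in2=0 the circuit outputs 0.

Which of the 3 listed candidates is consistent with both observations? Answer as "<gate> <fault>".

Evaluate each candidate on input in0=1, in1=0, in2=0:
  M2 stuck-at-0: M0=1, M1=1, M2=0 [stuck-at-0], M3=1, M4=1 → 1 — eliminated
  M3 stuck-at-1: M0=1, M1=1, M2=1, M3=1 [stuck-at-1], M4=1 → 1 — eliminated
  M0 stuck-at-0: M0=0 [stuck-at-0], M1=1, M2=1, M3=0, M4=0 → 0 — matches
Only M0 stuck-at-0 reproduces the observed 0.

M0 stuck-at-0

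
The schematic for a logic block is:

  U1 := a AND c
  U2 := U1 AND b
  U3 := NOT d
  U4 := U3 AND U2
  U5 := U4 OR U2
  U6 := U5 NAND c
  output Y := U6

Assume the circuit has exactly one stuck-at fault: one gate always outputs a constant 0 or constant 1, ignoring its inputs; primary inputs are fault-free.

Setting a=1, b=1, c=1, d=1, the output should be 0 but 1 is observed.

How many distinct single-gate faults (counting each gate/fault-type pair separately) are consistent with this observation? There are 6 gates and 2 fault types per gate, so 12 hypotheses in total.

Fault-free: U1=1, U2=1, U3=0, U4=0, U5=1, U6=0 → 0. Observed 1.
  U1 stuck-at-0: output 1 ✓
  U1 stuck-at-1: output 0 ✗
  U2 stuck-at-0: output 1 ✓
  U2 stuck-at-1: output 0 ✗
  U3 stuck-at-0: output 0 ✗
  U3 stuck-at-1: output 0 ✗
  U4 stuck-at-0: output 0 ✗
  U4 stuck-at-1: output 0 ✗
  U5 stuck-at-0: output 1 ✓
  U5 stuck-at-1: output 0 ✗
  U6 stuck-at-0: output 0 ✗
  U6 stuck-at-1: output 1 ✓
Consistent faults: {U1 stuck-at-0, U2 stuck-at-0, U5 stuck-at-0, U6 stuck-at-1} — 4 in all.

4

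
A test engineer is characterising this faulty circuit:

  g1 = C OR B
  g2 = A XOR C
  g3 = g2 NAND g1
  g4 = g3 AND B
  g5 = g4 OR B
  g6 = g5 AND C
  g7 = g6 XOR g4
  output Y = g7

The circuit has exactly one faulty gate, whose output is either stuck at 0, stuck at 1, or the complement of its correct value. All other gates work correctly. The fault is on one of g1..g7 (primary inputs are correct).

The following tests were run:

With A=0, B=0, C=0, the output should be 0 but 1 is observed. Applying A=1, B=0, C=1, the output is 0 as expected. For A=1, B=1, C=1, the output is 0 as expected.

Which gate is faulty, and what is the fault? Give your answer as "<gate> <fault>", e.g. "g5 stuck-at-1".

g4 stuck-at-1

Fault-free values for test 1 (A=0, B=0, C=0): g1=0, g2=0, g3=1, g4=0, g5=0, g6=0, g7=0, giving Y=0. Observed 1.
Test 1: faults giving observed 1 are {g4 stuck-at-1, g4 inverted output, g6 stuck-at-1, g6 inverted output, g7 stuck-at-1, g7 inverted output}.
Test 2 (A=1, B=0, C=1): fault-free g1=1, g2=0, g3=1, g4=0, g5=0, g6=0, g7=0 → 0; observed 0. Eliminates g6 stuck-at-1, g6 inverted output, g7 stuck-at-1, g7 inverted output.
Test 3 (A=1, B=1, C=1): fault-free g1=1, g2=0, g3=1, g4=1, g5=1, g6=1, g7=0 → 0; observed 0. Eliminates g4 inverted output.
Only g4 stuck-at-1 is consistent with every test.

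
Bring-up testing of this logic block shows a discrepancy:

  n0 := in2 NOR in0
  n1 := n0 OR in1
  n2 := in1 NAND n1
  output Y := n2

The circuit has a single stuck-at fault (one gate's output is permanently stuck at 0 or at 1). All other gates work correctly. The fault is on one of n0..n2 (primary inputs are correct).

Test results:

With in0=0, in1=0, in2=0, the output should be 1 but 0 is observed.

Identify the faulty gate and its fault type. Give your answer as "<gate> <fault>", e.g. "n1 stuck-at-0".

n2 stuck-at-0

Fault-free values for test 1 (in0=0, in1=0, in2=0): n0=1, n1=1, n2=1, giving Y=1. Observed 0.
Test 1: faults giving observed 0 are {n2 stuck-at-0}.
Only n2 stuck-at-0 is consistent with every test.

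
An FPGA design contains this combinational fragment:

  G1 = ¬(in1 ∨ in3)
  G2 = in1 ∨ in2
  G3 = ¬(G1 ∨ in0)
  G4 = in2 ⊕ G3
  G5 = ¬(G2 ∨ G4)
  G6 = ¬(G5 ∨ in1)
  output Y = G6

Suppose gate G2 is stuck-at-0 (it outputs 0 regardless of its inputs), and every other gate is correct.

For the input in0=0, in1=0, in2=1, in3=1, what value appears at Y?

0

Propagate with G2 forced: G1=0, G2=0 [stuck-at-0], G3=1, G4=0, G5=1, G6=0.
So Y = 0. (Without the fault it would be 1.)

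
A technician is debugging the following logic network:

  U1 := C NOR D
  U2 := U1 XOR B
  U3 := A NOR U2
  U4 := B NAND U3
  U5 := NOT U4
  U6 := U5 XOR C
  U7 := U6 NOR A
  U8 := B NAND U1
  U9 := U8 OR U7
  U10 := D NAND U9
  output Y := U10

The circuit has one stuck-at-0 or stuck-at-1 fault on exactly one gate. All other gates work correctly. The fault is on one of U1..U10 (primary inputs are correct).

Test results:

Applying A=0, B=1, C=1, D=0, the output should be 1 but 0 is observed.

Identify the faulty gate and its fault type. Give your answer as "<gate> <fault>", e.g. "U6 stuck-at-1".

U10 stuck-at-0

Fault-free values for test 1 (A=0, B=1, C=1, D=0): U1=0, U2=1, U3=0, U4=1, U5=0, U6=1, U7=0, U8=1, U9=1, U10=1, giving Y=1. Observed 0.
Test 1: faults giving observed 0 are {U10 stuck-at-0}.
Only U10 stuck-at-0 is consistent with every test.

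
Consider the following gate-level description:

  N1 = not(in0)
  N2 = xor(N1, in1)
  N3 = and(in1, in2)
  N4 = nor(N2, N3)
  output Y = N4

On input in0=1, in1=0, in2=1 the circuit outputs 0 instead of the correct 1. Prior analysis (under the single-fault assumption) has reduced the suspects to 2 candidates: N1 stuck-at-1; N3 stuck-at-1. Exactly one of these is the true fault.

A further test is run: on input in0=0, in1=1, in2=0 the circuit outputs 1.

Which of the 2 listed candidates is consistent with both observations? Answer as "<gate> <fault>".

Evaluate each candidate on input in0=0, in1=1, in2=0:
  N1 stuck-at-1: N1=1 [stuck-at-1], N2=0, N3=0, N4=1 → 1 — matches
  N3 stuck-at-1: N1=1, N2=0, N3=1 [stuck-at-1], N4=0 → 0 — eliminated
Only N1 stuck-at-1 reproduces the observed 1.

N1 stuck-at-1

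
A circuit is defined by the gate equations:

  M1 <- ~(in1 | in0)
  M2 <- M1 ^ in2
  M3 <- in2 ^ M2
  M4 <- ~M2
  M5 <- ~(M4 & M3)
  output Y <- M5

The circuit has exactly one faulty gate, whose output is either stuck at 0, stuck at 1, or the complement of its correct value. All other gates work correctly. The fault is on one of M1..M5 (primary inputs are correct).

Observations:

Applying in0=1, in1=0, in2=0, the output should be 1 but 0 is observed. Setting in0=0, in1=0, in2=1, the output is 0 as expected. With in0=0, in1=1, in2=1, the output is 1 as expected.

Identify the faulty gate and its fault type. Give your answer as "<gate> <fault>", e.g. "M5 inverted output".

Fault-free values for test 1 (in0=1, in1=0, in2=0): M1=0, M2=0, M3=0, M4=1, M5=1, giving Y=1. Observed 0.
Test 1: faults giving observed 0 are {M3 stuck-at-1, M3 inverted output, M5 stuck-at-0, M5 inverted output}.
Test 2 (in0=0, in1=0, in2=1): fault-free M1=1, M2=0, M3=1, M4=1, M5=0 → 0; observed 0. Eliminates M3 inverted output, M5 inverted output.
Test 3 (in0=0, in1=1, in2=1): fault-free M1=0, M2=1, M3=0, M4=0, M5=1 → 1; observed 1. Eliminates M5 stuck-at-0.
Only M3 stuck-at-1 is consistent with every test.

M3 stuck-at-1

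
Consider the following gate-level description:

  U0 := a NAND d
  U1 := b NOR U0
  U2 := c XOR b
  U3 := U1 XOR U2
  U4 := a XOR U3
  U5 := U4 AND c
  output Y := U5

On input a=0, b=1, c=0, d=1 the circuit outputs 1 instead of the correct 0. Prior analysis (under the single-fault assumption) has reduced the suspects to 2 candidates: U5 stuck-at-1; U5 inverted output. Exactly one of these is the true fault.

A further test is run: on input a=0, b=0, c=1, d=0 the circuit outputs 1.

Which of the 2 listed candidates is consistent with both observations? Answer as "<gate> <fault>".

Evaluate each candidate on input a=0, b=0, c=1, d=0:
  U5 stuck-at-1: U0=1, U1=0, U2=1, U3=1, U4=1, U5=1 [stuck-at-1] → 1 — matches
  U5 inverted output: U0=1, U1=0, U2=1, U3=1, U4=1, U5=0 [inverted output] → 0 — eliminated
Only U5 stuck-at-1 reproduces the observed 1.

U5 stuck-at-1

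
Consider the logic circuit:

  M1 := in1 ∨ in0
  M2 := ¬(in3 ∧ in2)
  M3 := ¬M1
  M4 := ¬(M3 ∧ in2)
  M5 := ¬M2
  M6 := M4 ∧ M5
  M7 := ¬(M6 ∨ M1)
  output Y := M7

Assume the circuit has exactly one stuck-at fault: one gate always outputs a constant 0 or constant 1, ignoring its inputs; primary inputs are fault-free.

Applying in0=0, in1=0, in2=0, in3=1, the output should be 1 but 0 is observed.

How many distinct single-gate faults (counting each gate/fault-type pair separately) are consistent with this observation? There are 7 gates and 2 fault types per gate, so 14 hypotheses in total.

5

Fault-free: M1=0, M2=1, M3=1, M4=1, M5=0, M6=0, M7=1 → 1. Observed 0.
  M1 stuck-at-0: output 1 ✗
  M1 stuck-at-1: output 0 ✓
  M2 stuck-at-0: output 0 ✓
  M2 stuck-at-1: output 1 ✗
  M3 stuck-at-0: output 1 ✗
  M3 stuck-at-1: output 1 ✗
  M4 stuck-at-0: output 1 ✗
  M4 stuck-at-1: output 1 ✗
  M5 stuck-at-0: output 1 ✗
  M5 stuck-at-1: output 0 ✓
  M6 stuck-at-0: output 1 ✗
  M6 stuck-at-1: output 0 ✓
  M7 stuck-at-0: output 0 ✓
  M7 stuck-at-1: output 1 ✗
Consistent faults: {M1 stuck-at-1, M2 stuck-at-0, M5 stuck-at-1, M6 stuck-at-1, M7 stuck-at-0} — 5 in all.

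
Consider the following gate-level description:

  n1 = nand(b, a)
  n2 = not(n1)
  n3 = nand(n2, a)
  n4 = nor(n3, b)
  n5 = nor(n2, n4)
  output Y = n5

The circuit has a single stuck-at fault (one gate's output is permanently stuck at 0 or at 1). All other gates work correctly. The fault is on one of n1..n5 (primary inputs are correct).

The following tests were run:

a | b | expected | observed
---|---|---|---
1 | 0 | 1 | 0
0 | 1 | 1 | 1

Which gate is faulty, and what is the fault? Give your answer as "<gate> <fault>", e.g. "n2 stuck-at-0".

Fault-free values for test 1 (a=1, b=0): n1=1, n2=0, n3=1, n4=0, n5=1, giving Y=1. Observed 0.
Test 1: faults giving observed 0 are {n1 stuck-at-0, n2 stuck-at-1, n3 stuck-at-0, n4 stuck-at-1, n5 stuck-at-0}.
Test 2 (a=0, b=1): fault-free n1=1, n2=0, n3=1, n4=0, n5=1 → 1; observed 1. Eliminates n1 stuck-at-0, n2 stuck-at-1, n4 stuck-at-1, n5 stuck-at-0.
Only n3 stuck-at-0 is consistent with every test.

n3 stuck-at-0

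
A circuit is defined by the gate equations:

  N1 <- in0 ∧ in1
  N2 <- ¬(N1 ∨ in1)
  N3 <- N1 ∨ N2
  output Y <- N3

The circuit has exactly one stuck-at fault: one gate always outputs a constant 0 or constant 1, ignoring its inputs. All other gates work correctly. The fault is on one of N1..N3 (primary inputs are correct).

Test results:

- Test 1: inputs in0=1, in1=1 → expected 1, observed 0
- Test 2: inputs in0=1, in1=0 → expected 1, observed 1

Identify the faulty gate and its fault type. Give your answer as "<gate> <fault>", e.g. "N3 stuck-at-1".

N1 stuck-at-0

Fault-free values for test 1 (in0=1, in1=1): N1=1, N2=0, N3=1, giving Y=1. Observed 0.
Test 1: faults giving observed 0 are {N1 stuck-at-0, N3 stuck-at-0}.
Test 2 (in0=1, in1=0): fault-free N1=0, N2=1, N3=1 → 1; observed 1. Eliminates N3 stuck-at-0.
Only N1 stuck-at-0 is consistent with every test.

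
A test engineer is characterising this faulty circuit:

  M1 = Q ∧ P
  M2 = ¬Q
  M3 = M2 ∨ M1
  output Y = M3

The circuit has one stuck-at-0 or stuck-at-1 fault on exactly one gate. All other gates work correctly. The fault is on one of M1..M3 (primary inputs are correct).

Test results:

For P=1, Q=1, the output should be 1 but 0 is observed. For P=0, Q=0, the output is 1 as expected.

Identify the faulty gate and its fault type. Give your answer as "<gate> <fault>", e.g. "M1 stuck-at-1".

Fault-free values for test 1 (P=1, Q=1): M1=1, M2=0, M3=1, giving Y=1. Observed 0.
Test 1: faults giving observed 0 are {M1 stuck-at-0, M3 stuck-at-0}.
Test 2 (P=0, Q=0): fault-free M1=0, M2=1, M3=1 → 1; observed 1. Eliminates M3 stuck-at-0.
Only M1 stuck-at-0 is consistent with every test.

M1 stuck-at-0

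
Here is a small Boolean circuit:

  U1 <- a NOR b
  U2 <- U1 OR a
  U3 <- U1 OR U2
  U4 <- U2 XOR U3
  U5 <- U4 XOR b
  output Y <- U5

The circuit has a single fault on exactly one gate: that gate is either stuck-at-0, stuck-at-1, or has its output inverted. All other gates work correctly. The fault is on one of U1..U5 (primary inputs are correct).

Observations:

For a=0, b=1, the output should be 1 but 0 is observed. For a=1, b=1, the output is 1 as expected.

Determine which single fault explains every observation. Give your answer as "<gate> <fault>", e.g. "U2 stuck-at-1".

U3 stuck-at-1

Fault-free values for test 1 (a=0, b=1): U1=0, U2=0, U3=0, U4=0, U5=1, giving Y=1. Observed 0.
Test 1: faults giving observed 0 are {U3 stuck-at-1, U3 inverted output, U4 stuck-at-1, U4 inverted output, U5 stuck-at-0, U5 inverted output}.
Test 2 (a=1, b=1): fault-free U1=0, U2=1, U3=1, U4=0, U5=1 → 1; observed 1. Eliminates U3 inverted output, U4 stuck-at-1, U4 inverted output, U5 stuck-at-0, U5 inverted output.
Only U3 stuck-at-1 is consistent with every test.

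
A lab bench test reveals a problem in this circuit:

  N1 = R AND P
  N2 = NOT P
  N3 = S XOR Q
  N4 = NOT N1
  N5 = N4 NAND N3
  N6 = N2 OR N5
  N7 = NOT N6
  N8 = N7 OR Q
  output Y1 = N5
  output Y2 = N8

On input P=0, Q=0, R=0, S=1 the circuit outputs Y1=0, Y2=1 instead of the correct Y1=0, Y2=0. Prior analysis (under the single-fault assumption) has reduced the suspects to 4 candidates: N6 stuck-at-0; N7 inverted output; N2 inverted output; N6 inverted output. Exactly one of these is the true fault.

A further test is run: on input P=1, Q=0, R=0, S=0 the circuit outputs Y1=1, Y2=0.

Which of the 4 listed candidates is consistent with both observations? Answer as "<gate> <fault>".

N2 inverted output

Evaluate each candidate on input P=1, Q=0, R=0, S=0:
  N6 stuck-at-0: N1=0, N2=0, N3=0, N4=1, N5=1, N6=0 [stuck-at-0], N7=1, N8=1 → Y1=1, Y2=1 — eliminated
  N7 inverted output: N1=0, N2=0, N3=0, N4=1, N5=1, N6=1, N7=1 [inverted output], N8=1 → Y1=1, Y2=1 — eliminated
  N2 inverted output: N1=0, N2=1 [inverted output], N3=0, N4=1, N5=1, N6=1, N7=0, N8=0 → Y1=1, Y2=0 — matches
  N6 inverted output: N1=0, N2=0, N3=0, N4=1, N5=1, N6=0 [inverted output], N7=1, N8=1 → Y1=1, Y2=1 — eliminated
Only N2 inverted output reproduces the observed Y1=1, Y2=0.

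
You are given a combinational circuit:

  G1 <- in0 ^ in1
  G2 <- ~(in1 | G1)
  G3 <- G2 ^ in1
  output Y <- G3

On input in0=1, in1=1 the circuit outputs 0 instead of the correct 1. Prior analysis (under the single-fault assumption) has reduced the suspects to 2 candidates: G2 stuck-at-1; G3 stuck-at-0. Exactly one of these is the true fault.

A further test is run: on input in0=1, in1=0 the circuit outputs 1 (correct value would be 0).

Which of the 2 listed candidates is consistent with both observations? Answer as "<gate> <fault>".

Evaluate each candidate on input in0=1, in1=0:
  G2 stuck-at-1: G1=1, G2=1 [stuck-at-1], G3=1 → 1 — matches
  G3 stuck-at-0: G1=1, G2=0, G3=0 [stuck-at-0] → 0 — eliminated
Only G2 stuck-at-1 reproduces the observed 1.

G2 stuck-at-1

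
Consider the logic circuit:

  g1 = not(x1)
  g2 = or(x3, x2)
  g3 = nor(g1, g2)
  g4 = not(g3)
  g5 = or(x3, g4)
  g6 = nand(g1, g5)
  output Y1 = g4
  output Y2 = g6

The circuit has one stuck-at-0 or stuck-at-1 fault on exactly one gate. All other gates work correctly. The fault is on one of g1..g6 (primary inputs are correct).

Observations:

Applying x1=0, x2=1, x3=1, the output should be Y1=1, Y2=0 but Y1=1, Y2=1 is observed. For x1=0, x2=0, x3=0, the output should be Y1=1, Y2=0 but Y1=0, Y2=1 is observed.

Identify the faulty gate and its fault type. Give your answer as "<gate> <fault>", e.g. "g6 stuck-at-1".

Fault-free values for test 1 (x1=0, x2=1, x3=1): g1=1, g2=1, g3=0, g4=1, g5=1, g6=0, giving Y1=1, Y2=0. Observed Y1=1, Y2=1.
Test 1: faults giving observed Y1=1, Y2=1 are {g1 stuck-at-0, g5 stuck-at-0, g6 stuck-at-1}.
Test 2 (x1=0, x2=0, x3=0): fault-free g1=1, g2=0, g3=0, g4=1, g5=1, g6=0 → Y1=1, Y2=0; observed Y1=0, Y2=1. Eliminates g5 stuck-at-0, g6 stuck-at-1.
Only g1 stuck-at-0 is consistent with every test.

g1 stuck-at-0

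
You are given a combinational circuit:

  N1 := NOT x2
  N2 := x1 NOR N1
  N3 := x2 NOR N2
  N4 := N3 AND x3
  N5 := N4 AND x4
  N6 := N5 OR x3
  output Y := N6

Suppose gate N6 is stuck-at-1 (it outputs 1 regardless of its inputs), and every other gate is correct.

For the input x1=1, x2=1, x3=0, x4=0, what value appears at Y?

1

Propagate with N6 forced: N1=0, N2=0, N3=0, N4=0, N5=0, N6=1 [stuck-at-1].
So Y = 1. (Without the fault it would be 0.)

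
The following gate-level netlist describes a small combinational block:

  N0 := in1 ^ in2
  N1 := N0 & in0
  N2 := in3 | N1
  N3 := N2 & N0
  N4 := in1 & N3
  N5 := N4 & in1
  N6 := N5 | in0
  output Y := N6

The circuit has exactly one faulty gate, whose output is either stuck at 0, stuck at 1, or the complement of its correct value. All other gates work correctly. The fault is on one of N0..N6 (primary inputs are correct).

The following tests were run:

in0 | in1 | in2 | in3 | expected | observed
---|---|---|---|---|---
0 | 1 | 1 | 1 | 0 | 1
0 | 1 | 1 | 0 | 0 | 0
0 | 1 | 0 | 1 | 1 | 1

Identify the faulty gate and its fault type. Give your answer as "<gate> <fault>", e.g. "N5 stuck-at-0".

Fault-free values for test 1 (in0=0, in1=1, in2=1, in3=1): N0=0, N1=0, N2=1, N3=0, N4=0, N5=0, N6=0, giving Y=0. Observed 1.
Test 1: faults giving observed 1 are {N0 stuck-at-1, N0 inverted output, N3 stuck-at-1, N3 inverted output, N4 stuck-at-1, N4 inverted output, N5 stuck-at-1, N5 inverted output, N6 stuck-at-1, N6 inverted output}.
Test 2 (in0=0, in1=1, in2=1, in3=0): fault-free N0=0, N1=0, N2=0, N3=0, N4=0, N5=0, N6=0 → 0; observed 0. Eliminates N3 stuck-at-1, N3 inverted output, N4 stuck-at-1, N4 inverted output, N5 stuck-at-1, N5 inverted output, N6 stuck-at-1, N6 inverted output.
Test 3 (in0=0, in1=1, in2=0, in3=1): fault-free N0=1, N1=0, N2=1, N3=1, N4=1, N5=1, N6=1 → 1; observed 1. Eliminates N0 inverted output.
Only N0 stuck-at-1 is consistent with every test.

N0 stuck-at-1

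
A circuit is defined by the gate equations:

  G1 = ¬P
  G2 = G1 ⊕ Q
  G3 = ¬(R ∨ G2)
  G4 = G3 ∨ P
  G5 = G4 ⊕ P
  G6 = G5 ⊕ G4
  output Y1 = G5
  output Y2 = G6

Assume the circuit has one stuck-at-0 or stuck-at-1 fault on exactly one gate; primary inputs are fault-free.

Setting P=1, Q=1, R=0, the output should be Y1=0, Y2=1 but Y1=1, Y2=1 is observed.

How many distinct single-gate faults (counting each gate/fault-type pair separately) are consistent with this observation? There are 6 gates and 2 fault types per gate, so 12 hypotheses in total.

1

Fault-free: G1=0, G2=1, G3=0, G4=1, G5=0, G6=1 → Y1=0, Y2=1. Observed Y1=1, Y2=1.
  G1 stuck-at-0: output Y1=0, Y2=1 ✗
  G1 stuck-at-1: output Y1=0, Y2=1 ✗
  G2 stuck-at-0: output Y1=0, Y2=1 ✗
  G2 stuck-at-1: output Y1=0, Y2=1 ✗
  G3 stuck-at-0: output Y1=0, Y2=1 ✗
  G3 stuck-at-1: output Y1=0, Y2=1 ✗
  G4 stuck-at-0: output Y1=1, Y2=1 ✓
  G4 stuck-at-1: output Y1=0, Y2=1 ✗
  G5 stuck-at-0: output Y1=0, Y2=1 ✗
  G5 stuck-at-1: output Y1=1, Y2=0 ✗
  G6 stuck-at-0: output Y1=0, Y2=0 ✗
  G6 stuck-at-1: output Y1=0, Y2=1 ✗
Consistent faults: {G4 stuck-at-0} — 1 in all.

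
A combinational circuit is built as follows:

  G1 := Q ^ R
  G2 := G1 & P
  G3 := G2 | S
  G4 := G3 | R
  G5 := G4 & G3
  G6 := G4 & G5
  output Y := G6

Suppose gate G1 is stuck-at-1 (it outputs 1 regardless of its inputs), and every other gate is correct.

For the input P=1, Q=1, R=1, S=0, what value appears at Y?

1

Propagate with G1 forced: G1=1 [stuck-at-1], G2=1, G3=1, G4=1, G5=1, G6=1.
So Y = 1. (Without the fault it would be 0.)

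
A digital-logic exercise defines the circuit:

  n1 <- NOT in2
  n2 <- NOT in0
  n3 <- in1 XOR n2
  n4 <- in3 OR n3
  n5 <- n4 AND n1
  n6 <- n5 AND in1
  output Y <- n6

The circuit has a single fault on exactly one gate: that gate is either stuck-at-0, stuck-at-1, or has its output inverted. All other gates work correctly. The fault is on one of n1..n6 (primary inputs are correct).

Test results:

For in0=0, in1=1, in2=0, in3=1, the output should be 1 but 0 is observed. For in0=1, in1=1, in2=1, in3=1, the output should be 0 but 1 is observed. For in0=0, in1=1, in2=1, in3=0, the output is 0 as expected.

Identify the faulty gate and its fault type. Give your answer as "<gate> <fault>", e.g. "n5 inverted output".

Fault-free values for test 1 (in0=0, in1=1, in2=0, in3=1): n1=1, n2=1, n3=0, n4=1, n5=1, n6=1, giving Y=1. Observed 0.
Test 1: faults giving observed 0 are {n1 stuck-at-0, n1 inverted output, n4 stuck-at-0, n4 inverted output, n5 stuck-at-0, n5 inverted output, n6 stuck-at-0, n6 inverted output}.
Test 2 (in0=1, in1=1, in2=1, in3=1): fault-free n1=0, n2=0, n3=1, n4=1, n5=0, n6=0 → 0; observed 1. Eliminates n1 stuck-at-0, n4 stuck-at-0, n4 inverted output, n5 stuck-at-0, n6 stuck-at-0.
Test 3 (in0=0, in1=1, in2=1, in3=0): fault-free n1=0, n2=1, n3=0, n4=0, n5=0, n6=0 → 0; observed 0. Eliminates n5 inverted output, n6 inverted output.
Only n1 inverted output is consistent with every test.

n1 inverted output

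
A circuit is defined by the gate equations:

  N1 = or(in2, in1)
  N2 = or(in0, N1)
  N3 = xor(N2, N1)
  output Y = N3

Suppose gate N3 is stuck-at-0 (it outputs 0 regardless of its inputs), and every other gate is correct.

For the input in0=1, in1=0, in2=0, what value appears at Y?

Propagate with N3 forced: N1=0, N2=1, N3=0 [stuck-at-0].
So Y = 0. (Without the fault it would be 1.)

0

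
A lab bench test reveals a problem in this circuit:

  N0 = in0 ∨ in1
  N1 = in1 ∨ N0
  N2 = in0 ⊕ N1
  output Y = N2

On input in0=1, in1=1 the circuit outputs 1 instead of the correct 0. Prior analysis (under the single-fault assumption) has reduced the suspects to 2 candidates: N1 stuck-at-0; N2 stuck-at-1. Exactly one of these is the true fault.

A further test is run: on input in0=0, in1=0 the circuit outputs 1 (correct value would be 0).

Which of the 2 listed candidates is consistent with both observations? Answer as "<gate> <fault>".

Evaluate each candidate on input in0=0, in1=0:
  N1 stuck-at-0: N0=0, N1=0 [stuck-at-0], N2=0 → 0 — eliminated
  N2 stuck-at-1: N0=0, N1=0, N2=1 [stuck-at-1] → 1 — matches
Only N2 stuck-at-1 reproduces the observed 1.

N2 stuck-at-1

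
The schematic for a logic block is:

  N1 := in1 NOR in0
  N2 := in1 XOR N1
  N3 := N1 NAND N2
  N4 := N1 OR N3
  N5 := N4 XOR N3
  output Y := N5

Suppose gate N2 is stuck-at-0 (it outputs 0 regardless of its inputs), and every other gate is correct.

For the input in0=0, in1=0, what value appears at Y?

0

Propagate with N2 forced: N1=1, N2=0 [stuck-at-0], N3=1, N4=1, N5=0.
So Y = 0. (Without the fault it would be 1.)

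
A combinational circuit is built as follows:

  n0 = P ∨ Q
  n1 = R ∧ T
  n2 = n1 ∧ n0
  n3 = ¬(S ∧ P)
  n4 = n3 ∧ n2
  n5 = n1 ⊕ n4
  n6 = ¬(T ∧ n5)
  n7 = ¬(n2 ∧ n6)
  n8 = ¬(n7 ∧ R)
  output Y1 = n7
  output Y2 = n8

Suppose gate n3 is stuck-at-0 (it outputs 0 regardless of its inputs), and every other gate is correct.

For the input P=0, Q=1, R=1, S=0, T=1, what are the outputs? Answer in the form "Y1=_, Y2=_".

Propagate with n3 forced: n0=1, n1=1, n2=1, n3=0 [stuck-at-0], n4=0, n5=1, n6=0, n7=1, n8=0.
So the outputs are Y1=1, Y2=0. (Without the fault they would be Y1=0, Y2=1.)

Y1=1, Y2=0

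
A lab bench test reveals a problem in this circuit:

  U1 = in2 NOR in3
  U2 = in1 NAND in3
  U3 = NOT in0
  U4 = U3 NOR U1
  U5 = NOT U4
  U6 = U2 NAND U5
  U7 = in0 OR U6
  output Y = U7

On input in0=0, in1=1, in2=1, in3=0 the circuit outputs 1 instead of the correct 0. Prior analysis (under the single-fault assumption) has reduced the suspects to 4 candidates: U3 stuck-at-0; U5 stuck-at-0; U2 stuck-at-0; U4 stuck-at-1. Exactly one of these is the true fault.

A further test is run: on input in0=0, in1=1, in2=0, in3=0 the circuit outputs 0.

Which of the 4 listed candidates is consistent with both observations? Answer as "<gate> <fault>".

U3 stuck-at-0

Evaluate each candidate on input in0=0, in1=1, in2=0, in3=0:
  U3 stuck-at-0: U1=1, U2=1, U3=0 [stuck-at-0], U4=0, U5=1, U6=0, U7=0 → 0 — matches
  U5 stuck-at-0: U1=1, U2=1, U3=1, U4=0, U5=0 [stuck-at-0], U6=1, U7=1 → 1 — eliminated
  U2 stuck-at-0: U1=1, U2=0 [stuck-at-0], U3=1, U4=0, U5=1, U6=1, U7=1 → 1 — eliminated
  U4 stuck-at-1: U1=1, U2=1, U3=1, U4=1 [stuck-at-1], U5=0, U6=1, U7=1 → 1 — eliminated
Only U3 stuck-at-0 reproduces the observed 0.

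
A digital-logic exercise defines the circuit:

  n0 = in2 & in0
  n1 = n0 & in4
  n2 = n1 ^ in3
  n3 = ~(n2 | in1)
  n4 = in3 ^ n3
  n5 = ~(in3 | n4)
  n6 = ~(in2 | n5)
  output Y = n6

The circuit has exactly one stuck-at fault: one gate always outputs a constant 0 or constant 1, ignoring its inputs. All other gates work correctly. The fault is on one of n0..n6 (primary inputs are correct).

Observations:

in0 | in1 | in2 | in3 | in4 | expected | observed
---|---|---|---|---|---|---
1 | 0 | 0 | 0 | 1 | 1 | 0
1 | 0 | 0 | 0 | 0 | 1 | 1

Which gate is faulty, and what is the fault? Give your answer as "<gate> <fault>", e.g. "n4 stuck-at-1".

n0 stuck-at-1

Fault-free values for test 1 (in0=1, in1=0, in2=0, in3=0, in4=1): n0=0, n1=0, n2=0, n3=1, n4=1, n5=0, n6=1, giving Y=1. Observed 0.
Test 1: faults giving observed 0 are {n0 stuck-at-1, n1 stuck-at-1, n2 stuck-at-1, n3 stuck-at-0, n4 stuck-at-0, n5 stuck-at-1, n6 stuck-at-0}.
Test 2 (in0=1, in1=0, in2=0, in3=0, in4=0): fault-free n0=0, n1=0, n2=0, n3=1, n4=1, n5=0, n6=1 → 1; observed 1. Eliminates n1 stuck-at-1, n2 stuck-at-1, n3 stuck-at-0, n4 stuck-at-0, n5 stuck-at-1, n6 stuck-at-0.
Only n0 stuck-at-1 is consistent with every test.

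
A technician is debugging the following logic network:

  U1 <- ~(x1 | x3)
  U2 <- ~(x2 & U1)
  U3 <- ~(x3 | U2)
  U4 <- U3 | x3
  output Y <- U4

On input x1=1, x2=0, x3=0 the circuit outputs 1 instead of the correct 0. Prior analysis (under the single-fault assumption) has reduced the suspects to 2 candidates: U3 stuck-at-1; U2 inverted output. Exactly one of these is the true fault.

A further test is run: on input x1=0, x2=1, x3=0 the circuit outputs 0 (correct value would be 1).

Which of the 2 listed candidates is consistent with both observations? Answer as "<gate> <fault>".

Evaluate each candidate on input x1=0, x2=1, x3=0:
  U3 stuck-at-1: U1=1, U2=0, U3=1 [stuck-at-1], U4=1 → 1 — eliminated
  U2 inverted output: U1=1, U2=1 [inverted output], U3=0, U4=0 → 0 — matches
Only U2 inverted output reproduces the observed 0.

U2 inverted output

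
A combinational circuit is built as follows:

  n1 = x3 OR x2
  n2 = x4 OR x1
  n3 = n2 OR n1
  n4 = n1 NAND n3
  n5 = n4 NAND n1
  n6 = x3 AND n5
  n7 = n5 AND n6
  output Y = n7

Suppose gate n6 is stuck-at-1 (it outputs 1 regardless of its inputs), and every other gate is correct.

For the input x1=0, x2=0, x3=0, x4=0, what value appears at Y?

1

Propagate with n6 forced: n1=0, n2=0, n3=0, n4=1, n5=1, n6=1 [stuck-at-1], n7=1.
So Y = 1. (Without the fault it would be 0.)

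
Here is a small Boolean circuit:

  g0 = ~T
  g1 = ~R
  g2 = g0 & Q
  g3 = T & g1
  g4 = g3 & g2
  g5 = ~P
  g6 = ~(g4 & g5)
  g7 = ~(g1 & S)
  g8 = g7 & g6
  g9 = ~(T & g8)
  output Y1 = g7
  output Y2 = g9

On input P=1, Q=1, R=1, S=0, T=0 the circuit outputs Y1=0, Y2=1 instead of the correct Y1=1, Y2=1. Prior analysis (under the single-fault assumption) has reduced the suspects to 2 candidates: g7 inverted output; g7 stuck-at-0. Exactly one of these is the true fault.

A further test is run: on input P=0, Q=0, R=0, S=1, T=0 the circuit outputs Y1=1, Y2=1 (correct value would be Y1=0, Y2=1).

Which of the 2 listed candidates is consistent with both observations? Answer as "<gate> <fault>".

g7 inverted output

Evaluate each candidate on input P=0, Q=0, R=0, S=1, T=0:
  g7 inverted output: g0=1, g1=1, g2=0, g3=0, g4=0, g5=1, g6=1, g7=1 [inverted output], g8=1, g9=1 → Y1=1, Y2=1 — matches
  g7 stuck-at-0: g0=1, g1=1, g2=0, g3=0, g4=0, g5=1, g6=1, g7=0 [stuck-at-0], g8=0, g9=1 → Y1=0, Y2=1 — eliminated
Only g7 inverted output reproduces the observed Y1=1, Y2=1.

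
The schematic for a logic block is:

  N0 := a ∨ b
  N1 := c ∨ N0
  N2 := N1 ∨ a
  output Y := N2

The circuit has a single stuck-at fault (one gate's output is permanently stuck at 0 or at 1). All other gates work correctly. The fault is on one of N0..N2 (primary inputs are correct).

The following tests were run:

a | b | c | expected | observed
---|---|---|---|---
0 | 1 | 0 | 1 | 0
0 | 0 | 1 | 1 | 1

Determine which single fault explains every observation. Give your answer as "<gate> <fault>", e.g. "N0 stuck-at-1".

N0 stuck-at-0

Fault-free values for test 1 (a=0, b=1, c=0): N0=1, N1=1, N2=1, giving Y=1. Observed 0.
Test 1: faults giving observed 0 are {N0 stuck-at-0, N1 stuck-at-0, N2 stuck-at-0}.
Test 2 (a=0, b=0, c=1): fault-free N0=0, N1=1, N2=1 → 1; observed 1. Eliminates N1 stuck-at-0, N2 stuck-at-0.
Only N0 stuck-at-0 is consistent with every test.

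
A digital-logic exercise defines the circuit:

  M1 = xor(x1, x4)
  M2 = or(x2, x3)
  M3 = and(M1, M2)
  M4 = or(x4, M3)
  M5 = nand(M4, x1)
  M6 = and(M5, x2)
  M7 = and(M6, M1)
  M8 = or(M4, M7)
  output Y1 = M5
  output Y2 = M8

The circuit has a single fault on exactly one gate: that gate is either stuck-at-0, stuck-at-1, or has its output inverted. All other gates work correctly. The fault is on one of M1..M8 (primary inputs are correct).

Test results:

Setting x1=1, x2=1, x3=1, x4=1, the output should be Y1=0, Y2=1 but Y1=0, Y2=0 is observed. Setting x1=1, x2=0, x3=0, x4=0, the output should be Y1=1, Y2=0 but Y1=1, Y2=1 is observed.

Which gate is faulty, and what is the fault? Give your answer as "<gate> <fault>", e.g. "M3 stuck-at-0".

Fault-free values for test 1 (x1=1, x2=1, x3=1, x4=1): M1=0, M2=1, M3=0, M4=1, M5=0, M6=0, M7=0, M8=1, giving Y1=0, Y2=1. Observed Y1=0, Y2=0.
Test 1: faults giving observed Y1=0, Y2=0 are {M8 stuck-at-0, M8 inverted output}.
Test 2 (x1=1, x2=0, x3=0, x4=0): fault-free M1=1, M2=0, M3=0, M4=0, M5=1, M6=0, M7=0, M8=0 → Y1=1, Y2=0; observed Y1=1, Y2=1. Eliminates M8 stuck-at-0.
Only M8 inverted output is consistent with every test.

M8 inverted output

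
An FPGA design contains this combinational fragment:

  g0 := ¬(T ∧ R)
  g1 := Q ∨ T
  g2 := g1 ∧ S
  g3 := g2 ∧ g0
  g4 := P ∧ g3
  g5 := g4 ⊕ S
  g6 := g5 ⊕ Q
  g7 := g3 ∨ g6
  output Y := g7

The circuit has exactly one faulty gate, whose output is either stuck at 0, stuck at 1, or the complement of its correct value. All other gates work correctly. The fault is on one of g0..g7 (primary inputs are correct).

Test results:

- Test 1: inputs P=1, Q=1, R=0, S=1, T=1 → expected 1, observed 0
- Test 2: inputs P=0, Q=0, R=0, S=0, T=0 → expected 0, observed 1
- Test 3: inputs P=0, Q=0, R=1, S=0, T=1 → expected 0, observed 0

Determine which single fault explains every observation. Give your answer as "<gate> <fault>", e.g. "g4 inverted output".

Fault-free values for test 1 (P=1, Q=1, R=0, S=1, T=1): g0=1, g1=1, g2=1, g3=1, g4=1, g5=0, g6=1, g7=1, giving Y=1. Observed 0.
Test 1: faults giving observed 0 are {g0 stuck-at-0, g0 inverted output, g1 stuck-at-0, g1 inverted output, g2 stuck-at-0, g2 inverted output, g3 stuck-at-0, g3 inverted output, g7 stuck-at-0, g7 inverted output}.
Test 2 (P=0, Q=0, R=0, S=0, T=0): fault-free g0=1, g1=0, g2=0, g3=0, g4=0, g5=0, g6=0, g7=0 → 0; observed 1. Eliminates g0 stuck-at-0, g0 inverted output, g1 stuck-at-0, g1 inverted output, g2 stuck-at-0, g3 stuck-at-0, g7 stuck-at-0.
Test 3 (P=0, Q=0, R=1, S=0, T=1): fault-free g0=0, g1=1, g2=0, g3=0, g4=0, g5=0, g6=0, g7=0 → 0; observed 0. Eliminates g3 inverted output, g7 inverted output.
Only g2 inverted output is consistent with every test.

g2 inverted output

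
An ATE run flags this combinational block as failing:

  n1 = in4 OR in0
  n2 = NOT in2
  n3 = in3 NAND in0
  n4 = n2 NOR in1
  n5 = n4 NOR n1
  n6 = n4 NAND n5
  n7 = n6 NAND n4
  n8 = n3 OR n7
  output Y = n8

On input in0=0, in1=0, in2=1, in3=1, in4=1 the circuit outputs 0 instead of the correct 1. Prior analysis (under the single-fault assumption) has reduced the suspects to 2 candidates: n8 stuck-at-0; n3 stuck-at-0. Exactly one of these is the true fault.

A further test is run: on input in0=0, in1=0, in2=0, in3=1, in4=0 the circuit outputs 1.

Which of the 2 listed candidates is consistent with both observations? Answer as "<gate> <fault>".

Evaluate each candidate on input in0=0, in1=0, in2=0, in3=1, in4=0:
  n8 stuck-at-0: n1=0, n2=1, n3=1, n4=0, n5=1, n6=1, n7=1, n8=0 [stuck-at-0] → 0 — eliminated
  n3 stuck-at-0: n1=0, n2=1, n3=0 [stuck-at-0], n4=0, n5=1, n6=1, n7=1, n8=1 → 1 — matches
Only n3 stuck-at-0 reproduces the observed 1.

n3 stuck-at-0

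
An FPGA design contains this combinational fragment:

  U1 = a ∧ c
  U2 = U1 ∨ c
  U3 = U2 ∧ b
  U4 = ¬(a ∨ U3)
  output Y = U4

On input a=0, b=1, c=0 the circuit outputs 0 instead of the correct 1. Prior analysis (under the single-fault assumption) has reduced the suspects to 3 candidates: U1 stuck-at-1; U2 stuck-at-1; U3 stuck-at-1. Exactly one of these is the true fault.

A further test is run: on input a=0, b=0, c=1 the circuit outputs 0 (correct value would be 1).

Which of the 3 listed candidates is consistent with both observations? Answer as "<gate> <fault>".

U3 stuck-at-1

Evaluate each candidate on input a=0, b=0, c=1:
  U1 stuck-at-1: U1=1 [stuck-at-1], U2=1, U3=0, U4=1 → 1 — eliminated
  U2 stuck-at-1: U1=0, U2=1 [stuck-at-1], U3=0, U4=1 → 1 — eliminated
  U3 stuck-at-1: U1=0, U2=1, U3=1 [stuck-at-1], U4=0 → 0 — matches
Only U3 stuck-at-1 reproduces the observed 0.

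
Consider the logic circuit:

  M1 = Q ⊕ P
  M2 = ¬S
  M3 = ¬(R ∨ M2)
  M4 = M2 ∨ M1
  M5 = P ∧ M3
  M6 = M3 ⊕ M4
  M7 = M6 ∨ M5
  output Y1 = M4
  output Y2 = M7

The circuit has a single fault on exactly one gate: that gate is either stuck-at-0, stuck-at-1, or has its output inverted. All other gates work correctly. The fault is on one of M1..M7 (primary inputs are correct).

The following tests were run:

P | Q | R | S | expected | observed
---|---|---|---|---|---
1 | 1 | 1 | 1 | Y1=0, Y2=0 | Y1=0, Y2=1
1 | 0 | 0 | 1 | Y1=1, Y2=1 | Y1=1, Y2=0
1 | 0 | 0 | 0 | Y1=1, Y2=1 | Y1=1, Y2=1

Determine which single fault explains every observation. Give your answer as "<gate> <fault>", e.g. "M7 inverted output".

Fault-free values for test 1 (P=1, Q=1, R=1, S=1): M1=0, M2=0, M3=0, M4=0, M5=0, M6=0, M7=0, giving Y1=0, Y2=0. Observed Y1=0, Y2=1.
Test 1: faults giving observed Y1=0, Y2=1 are {M3 stuck-at-1, M3 inverted output, M5 stuck-at-1, M5 inverted output, M6 stuck-at-1, M6 inverted output, M7 stuck-at-1, M7 inverted output}.
Test 2 (P=1, Q=0, R=0, S=1): fault-free M1=1, M2=0, M3=1, M4=1, M5=1, M6=0, M7=1 → Y1=1, Y2=1; observed Y1=1, Y2=0. Eliminates M3 stuck-at-1, M3 inverted output, M5 stuck-at-1, M6 stuck-at-1, M6 inverted output, M7 stuck-at-1.
Test 3 (P=1, Q=0, R=0, S=0): fault-free M1=1, M2=1, M3=0, M4=1, M5=0, M6=1, M7=1 → Y1=1, Y2=1; observed Y1=1, Y2=1. Eliminates M7 inverted output.
Only M5 inverted output is consistent with every test.

M5 inverted output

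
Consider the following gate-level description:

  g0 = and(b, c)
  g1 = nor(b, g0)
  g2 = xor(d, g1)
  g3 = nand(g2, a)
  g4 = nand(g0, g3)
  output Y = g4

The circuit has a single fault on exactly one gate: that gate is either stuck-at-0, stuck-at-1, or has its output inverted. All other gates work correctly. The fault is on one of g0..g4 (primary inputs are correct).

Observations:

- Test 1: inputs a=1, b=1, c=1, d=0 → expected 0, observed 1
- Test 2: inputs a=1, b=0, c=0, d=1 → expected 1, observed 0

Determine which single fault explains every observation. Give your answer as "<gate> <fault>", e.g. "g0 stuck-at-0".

Fault-free values for test 1 (a=1, b=1, c=1, d=0): g0=1, g1=0, g2=0, g3=1, g4=0, giving Y=0. Observed 1.
Test 1: faults giving observed 1 are {g0 stuck-at-0, g0 inverted output, g1 stuck-at-1, g1 inverted output, g2 stuck-at-1, g2 inverted output, g3 stuck-at-0, g3 inverted output, g4 stuck-at-1, g4 inverted output}.
Test 2 (a=1, b=0, c=0, d=1): fault-free g0=0, g1=1, g2=0, g3=1, g4=1 → 1; observed 0. Eliminates g0 stuck-at-0, g0 inverted output, g1 stuck-at-1, g1 inverted output, g2 stuck-at-1, g2 inverted output, g3 stuck-at-0, g3 inverted output, g4 stuck-at-1.
Only g4 inverted output is consistent with every test.

g4 inverted output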